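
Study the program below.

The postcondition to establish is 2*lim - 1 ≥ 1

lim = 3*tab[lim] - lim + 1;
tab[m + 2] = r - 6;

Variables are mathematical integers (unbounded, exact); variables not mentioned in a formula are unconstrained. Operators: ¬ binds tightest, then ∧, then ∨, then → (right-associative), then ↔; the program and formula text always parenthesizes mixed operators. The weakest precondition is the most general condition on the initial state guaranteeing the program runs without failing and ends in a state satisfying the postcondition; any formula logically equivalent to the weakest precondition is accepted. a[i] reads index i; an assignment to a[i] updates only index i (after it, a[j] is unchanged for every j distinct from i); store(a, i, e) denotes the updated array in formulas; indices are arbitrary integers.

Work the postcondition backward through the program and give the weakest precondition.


Working backward. After the program, the postcondition 2*lim - 1 ≥ 1 must hold; in canonical form it is 2*lim ≥ 2.
Before tab[m + 2] := r - 6: 2*lim ≥ 2
Before lim := 3*tab[lim] - lim + 1: 6*tab[lim] ≥ 2*lim
Answer: WP = 6*tab[lim] ≥ 2*lim


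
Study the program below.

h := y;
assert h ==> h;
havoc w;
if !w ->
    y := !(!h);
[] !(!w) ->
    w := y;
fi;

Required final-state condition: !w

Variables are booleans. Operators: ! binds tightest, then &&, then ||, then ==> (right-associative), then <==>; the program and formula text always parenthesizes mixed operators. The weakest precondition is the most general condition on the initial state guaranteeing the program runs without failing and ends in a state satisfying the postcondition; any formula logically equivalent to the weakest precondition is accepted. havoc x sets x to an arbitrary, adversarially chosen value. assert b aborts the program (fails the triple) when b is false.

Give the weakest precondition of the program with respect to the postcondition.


Working backward. After the program, !w must hold.
Then branch requires !w; else branch requires !y.
Before the if: w ==> (!y)
Before havoc w: !y
Before assert h ==> h: !y
Before h := y: !y
Answer: WP = !y


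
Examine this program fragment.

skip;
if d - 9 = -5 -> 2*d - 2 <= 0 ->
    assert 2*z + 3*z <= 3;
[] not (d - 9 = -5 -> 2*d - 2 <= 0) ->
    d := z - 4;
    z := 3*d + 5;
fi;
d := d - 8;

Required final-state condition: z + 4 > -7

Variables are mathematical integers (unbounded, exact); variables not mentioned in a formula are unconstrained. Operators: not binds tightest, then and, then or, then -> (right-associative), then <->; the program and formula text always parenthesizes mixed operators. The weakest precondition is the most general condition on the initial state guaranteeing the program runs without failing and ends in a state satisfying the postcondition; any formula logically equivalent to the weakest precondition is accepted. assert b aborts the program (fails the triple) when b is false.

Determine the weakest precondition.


Working backward. After the program, the postcondition z + 4 > -7 must hold; in canonical form it is z > -11.
Before d := d - 8: z > -11
Then branch requires 5*z <= 3 and z > -11; else branch requires 3*z > -4.
Before the if: ((d = 4 -> 2*d <= 2) -> (5*z <= 3 and z > -11)) and ((not (d = 4 -> 2*d <= 2)) -> 3*z > -4)
Before skip: ((d = 4 -> 2*d <= 2) -> (5*z <= 3 and z > -11)) and ((not (d = 4 -> 2*d <= 2)) -> 3*z > -4)
Answer: WP = ((d = 4 -> 2*d <= 2) -> (5*z <= 3 and z > -11)) and ((not (d = 4 -> 2*d <= 2)) -> 3*z > -4)


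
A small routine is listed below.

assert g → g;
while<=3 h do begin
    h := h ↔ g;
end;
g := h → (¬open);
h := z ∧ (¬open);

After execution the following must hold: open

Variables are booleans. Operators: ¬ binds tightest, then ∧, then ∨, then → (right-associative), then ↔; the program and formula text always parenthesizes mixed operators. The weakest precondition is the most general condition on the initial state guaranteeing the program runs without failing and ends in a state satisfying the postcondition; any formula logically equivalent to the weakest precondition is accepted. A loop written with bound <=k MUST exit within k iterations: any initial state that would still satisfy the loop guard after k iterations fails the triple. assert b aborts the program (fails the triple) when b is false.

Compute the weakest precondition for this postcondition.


Working backward. After the program, open must hold.
Before h := z ∧ (¬open): open
Before g := h → (¬open): open
Before the loop (bound <=3), unroll the exhaustion recursion (WP_0 = exit-now case; WP_j = one more guarded iteration, up to j = 3):
  WP_0: (¬h) ∧ open
  WP_1: (h → ((¬(h ↔ g)) ∧ open)) ∧ ((¬h) → open)
  WP_2: (h → (((h ↔ g) → ((¬((h ↔ g) ↔ g)) ∧ open)) ∧ ((¬(h ↔ g)) → open))) ∧ ((¬h) → open)
  WP_3: (h → (((h ↔ g) → ((((h ↔ g) ↔ g) → ((¬(((h ↔ g) ↔ g) ↔ g)) ∧ open)) ∧ ((¬((h ↔ g) ↔ g)) → open))) ∧ ((¬(h ↔ g)) → open))) ∧ ((¬h) → open)
So before the loop: (h → (((h ↔ g) → ((((h ↔ g) ↔ g) → ((¬(((h ↔ g) ↔ g) ↔ g)) ∧ open)) ∧ ((¬((h ↔ g) ↔ g)) → open))) ∧ ((¬(h ↔ g)) → open))) ∧ ((¬h) → open)
Before assert g → g: (h → (((h ↔ g) → ((((h ↔ g) ↔ g) → ((¬(((h ↔ g) ↔ g) ↔ g)) ∧ open)) ∧ ((¬((h ↔ g) ↔ g)) → open))) ∧ ((¬(h ↔ g)) → open))) ∧ ((¬h) → open)
Answer: WP = (h → (((h ↔ g) → ((((h ↔ g) ↔ g) → ((¬(((h ↔ g) ↔ g) ↔ g)) ∧ open)) ∧ ((¬((h ↔ g) ↔ g)) → open))) ∧ ((¬(h ↔ g)) → open))) ∧ ((¬h) → open)


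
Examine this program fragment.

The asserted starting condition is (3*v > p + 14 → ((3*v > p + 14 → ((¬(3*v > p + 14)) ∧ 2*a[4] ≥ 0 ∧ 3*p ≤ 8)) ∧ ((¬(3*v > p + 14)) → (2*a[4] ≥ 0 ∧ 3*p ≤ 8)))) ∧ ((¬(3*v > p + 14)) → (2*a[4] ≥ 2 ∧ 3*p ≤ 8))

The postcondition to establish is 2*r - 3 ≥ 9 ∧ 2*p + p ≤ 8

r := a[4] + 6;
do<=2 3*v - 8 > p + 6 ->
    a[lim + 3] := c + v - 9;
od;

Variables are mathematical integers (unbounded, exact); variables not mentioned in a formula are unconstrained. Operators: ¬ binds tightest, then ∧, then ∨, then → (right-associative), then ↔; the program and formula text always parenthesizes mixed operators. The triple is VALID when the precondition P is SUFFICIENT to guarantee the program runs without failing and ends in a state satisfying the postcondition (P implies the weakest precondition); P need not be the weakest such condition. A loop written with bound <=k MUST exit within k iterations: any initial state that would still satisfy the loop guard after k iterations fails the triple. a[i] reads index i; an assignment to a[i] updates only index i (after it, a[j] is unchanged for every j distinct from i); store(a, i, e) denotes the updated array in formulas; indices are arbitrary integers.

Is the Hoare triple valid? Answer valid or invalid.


Working backward. After the program, the postcondition 2*r - 3 ≥ 9 ∧ 2*p + p ≤ 8 must hold; in canonical form it is 2*r ≥ 12 ∧ 3*p ≤ 8.
Before the loop (bound <=2), unroll the exhaustion recursion (WP_0 = exit-now case; WP_j = one more guarded iteration, up to j = 2):
  WP_0: (¬(3*v > p + 14)) ∧ 2*r ≥ 12 ∧ 3*p ≤ 8
  WP_1: (3*v > p + 14 → ((¬(3*v > p + 14)) ∧ 2*r ≥ 12 ∧ 3*p ≤ 8)) ∧ ((¬(3*v > p + 14)) → (2*r ≥ 12 ∧ 3*p ≤ 8))
  WP_2: (3*v > p + 14 → ((3*v > p + 14 → ((¬(3*v > p + 14)) ∧ 2*r ≥ 12 ∧ 3*p ≤ 8)) ∧ ((¬(3*v > p + 14)) → (2*r ≥ 12 ∧ 3*p ≤ 8)))) ∧ ((¬(3*v > p + 14)) → (2*r ≥ 12 ∧ 3*p ≤ 8))
So before the loop: (3*v > p + 14 → ((3*v > p + 14 → ((¬(3*v > p + 14)) ∧ 2*r ≥ 12 ∧ 3*p ≤ 8)) ∧ ((¬(3*v > p + 14)) → (2*r ≥ 12 ∧ 3*p ≤ 8)))) ∧ ((¬(3*v > p + 14)) → (2*r ≥ 12 ∧ 3*p ≤ 8))
Before r := a[4] + 6: (3*v > p + 14 → ((3*v > p + 14 → ((¬(3*v > p + 14)) ∧ 2*a[4] ≥ 0 ∧ 3*p ≤ 8)) ∧ ((¬(3*v > p + 14)) → (2*a[4] ≥ 0 ∧ 3*p ≤ 8)))) ∧ ((¬(3*v > p + 14)) → (2*a[4] ≥ 0 ∧ 3*p ≤ 8))
The weakest precondition is (3*v > p + 14 → ((3*v > p + 14 → ((¬(3*v > p + 14)) ∧ 2*a[4] ≥ 0 ∧ 3*p ≤ 8)) ∧ ((¬(3*v > p + 14)) → (2*a[4] ≥ 0 ∧ 3*p ≤ 8)))) ∧ ((¬(3*v > p + 14)) → (2*a[4] ≥ 0 ∧ 3*p ≤ 8)).
Check whether (3*v > p + 14 → ((3*v > p + 14 → ((¬(3*v > p + 14)) ∧ 2*a[4] ≥ 0 ∧ 3*p ≤ 8)) ∧ ((¬(3*v > p + 14)) → (2*a[4] ≥ 0 ∧ 3*p ≤ 8)))) ∧ ((¬(3*v > p + 14)) → (2*a[4] ≥ 2 ∧ 3*p ≤ 8)) implies it.
Every state satisfying the precondition satisfies the weakest precondition: the implication holds.
Answer: valid


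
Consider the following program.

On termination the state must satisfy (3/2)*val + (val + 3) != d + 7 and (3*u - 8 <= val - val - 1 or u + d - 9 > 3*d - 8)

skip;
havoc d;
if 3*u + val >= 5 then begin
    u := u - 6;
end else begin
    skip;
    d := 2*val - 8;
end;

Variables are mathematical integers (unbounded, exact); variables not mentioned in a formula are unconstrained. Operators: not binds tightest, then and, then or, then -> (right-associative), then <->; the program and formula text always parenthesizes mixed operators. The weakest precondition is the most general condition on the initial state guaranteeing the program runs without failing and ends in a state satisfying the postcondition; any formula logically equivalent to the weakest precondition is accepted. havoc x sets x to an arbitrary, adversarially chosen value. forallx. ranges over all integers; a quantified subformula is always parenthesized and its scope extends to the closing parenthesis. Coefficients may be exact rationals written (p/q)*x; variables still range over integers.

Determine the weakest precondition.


Working backward. After the program, the postcondition (3/2)*val + (val + 3) != d + 7 and (3*u - 8 <= val - val - 1 or u + d - 9 > 3*d - 8) must hold; in canonical form it is (5/2)*val != d + 4 and (3*u <= 7 or u > 2*d + 1).
Then branch requires (5/2)*val != d + 4 and (3*u <= 25 or u > 2*d + 7); else branch requires (1/2)*val != -4 and (3*u <= 7 or u > 4*val - 15).
Before the if: (3*u + val >= 5 -> ((5/2)*val != d + 4 and (3*u <= 25 or u > 2*d + 7))) and ((not (3*u + val >= 5)) -> ((1/2)*val != -4 and (3*u <= 7 or u > 4*val - 15)))
Before havoc d: forall d_1. ((3*u + val >= 5 -> ((5/2)*val != d_1 + 4 and (3*u <= 25 or u > 2*d_1 + 7))) and ((not (3*u + val >= 5)) -> ((1/2)*val != -4 and (3*u <= 7 or u > 4*val - 15))))
Before skip: forall d_1. ((3*u + val >= 5 -> ((5/2)*val != d_1 + 4 and (3*u <= 25 or u > 2*d_1 + 7))) and ((not (3*u + val >= 5)) -> ((1/2)*val != -4 and (3*u <= 7 or u > 4*val - 15))))
Answer: WP = forall d_1. ((3*u + val >= 5 -> ((5/2)*val != d_1 + 4 and (3*u <= 25 or u > 2*d_1 + 7))) and ((not (3*u + val >= 5)) -> ((1/2)*val != -4 and (3*u <= 7 or u > 4*val - 15))))


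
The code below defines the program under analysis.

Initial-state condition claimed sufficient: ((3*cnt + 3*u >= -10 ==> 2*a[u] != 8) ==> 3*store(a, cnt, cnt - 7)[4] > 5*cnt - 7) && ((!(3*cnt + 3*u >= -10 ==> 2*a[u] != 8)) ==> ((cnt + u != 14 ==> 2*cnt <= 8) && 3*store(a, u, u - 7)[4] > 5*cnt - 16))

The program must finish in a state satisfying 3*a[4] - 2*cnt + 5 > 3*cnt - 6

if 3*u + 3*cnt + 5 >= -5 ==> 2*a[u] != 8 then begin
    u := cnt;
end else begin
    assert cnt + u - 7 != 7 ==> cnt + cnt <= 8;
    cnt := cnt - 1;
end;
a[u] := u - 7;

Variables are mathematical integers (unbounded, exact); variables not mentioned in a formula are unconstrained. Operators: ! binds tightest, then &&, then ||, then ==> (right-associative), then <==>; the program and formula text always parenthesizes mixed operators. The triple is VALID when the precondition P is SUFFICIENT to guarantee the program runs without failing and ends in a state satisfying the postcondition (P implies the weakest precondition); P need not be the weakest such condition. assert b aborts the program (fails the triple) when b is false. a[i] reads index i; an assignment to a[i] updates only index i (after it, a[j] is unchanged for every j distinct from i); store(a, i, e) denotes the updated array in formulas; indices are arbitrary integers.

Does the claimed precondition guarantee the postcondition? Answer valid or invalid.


Working backward. After the program, the postcondition 3*a[4] - 2*cnt + 5 > 3*cnt - 6 must hold; in canonical form it is 3*a[4] > 5*cnt - 11.
Before a[u] := u - 7: 3*store(a, u, u - 7)[4] > 5*cnt - 11
Then branch requires 3*store(a, cnt, cnt - 7)[4] > 5*cnt - 11; else branch requires (cnt + u != 14 ==> 2*cnt <= 8) && 3*store(a, u, u - 7)[4] > 5*cnt - 16.
Before the if: ((3*cnt + 3*u >= -10 ==> 2*a[u] != 8) ==> 3*store(a, cnt, cnt - 7)[4] > 5*cnt - 11) && ((!(3*cnt + 3*u >= -10 ==> 2*a[u] != 8)) ==> ((cnt + u != 14 ==> 2*cnt <= 8) && 3*store(a, u, u - 7)[4] > 5*cnt - 16))
The weakest precondition is ((3*cnt + 3*u >= -10 ==> 2*a[u] != 8) ==> 3*store(a, cnt, cnt - 7)[4] > 5*cnt - 11) && ((!(3*cnt + 3*u >= -10 ==> 2*a[u] != 8)) ==> ((cnt + u != 14 ==> 2*cnt <= 8) && 3*store(a, u, u - 7)[4] > 5*cnt - 16)).
Check whether ((3*cnt + 3*u >= -10 ==> 2*a[u] != 8) ==> 3*store(a, cnt, cnt - 7)[4] > 5*cnt - 7) && ((!(3*cnt + 3*u >= -10 ==> 2*a[u] != 8)) ==> ((cnt + u != 14 ==> 2*cnt <= 8) && 3*store(a, u, u - 7)[4] > 5*cnt - 16)) implies it.
Every state satisfying the precondition satisfies the weakest precondition: the implication holds.
Answer: valid


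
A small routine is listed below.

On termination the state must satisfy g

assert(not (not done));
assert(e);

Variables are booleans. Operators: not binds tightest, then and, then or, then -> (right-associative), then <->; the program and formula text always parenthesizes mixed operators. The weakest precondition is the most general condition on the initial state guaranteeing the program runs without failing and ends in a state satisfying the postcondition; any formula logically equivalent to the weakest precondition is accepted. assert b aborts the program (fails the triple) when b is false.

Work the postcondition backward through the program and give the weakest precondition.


Working backward. After the program, g must hold.
Before assert e: e and g
Before assert not (not done): done and e and g
Answer: WP = done and e and g


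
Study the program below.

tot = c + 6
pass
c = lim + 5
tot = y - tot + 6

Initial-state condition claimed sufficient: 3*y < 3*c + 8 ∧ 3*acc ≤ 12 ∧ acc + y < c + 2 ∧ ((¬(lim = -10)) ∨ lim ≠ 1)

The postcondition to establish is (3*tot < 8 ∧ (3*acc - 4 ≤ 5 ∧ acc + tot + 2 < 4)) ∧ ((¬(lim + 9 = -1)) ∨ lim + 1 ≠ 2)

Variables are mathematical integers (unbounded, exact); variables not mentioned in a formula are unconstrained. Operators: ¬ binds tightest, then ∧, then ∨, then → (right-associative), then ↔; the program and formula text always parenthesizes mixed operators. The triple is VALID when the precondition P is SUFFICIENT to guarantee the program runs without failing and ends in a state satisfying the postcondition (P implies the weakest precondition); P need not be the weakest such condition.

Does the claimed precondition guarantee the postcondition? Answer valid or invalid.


Working backward. After the program, the postcondition (3*tot < 8 ∧ (3*acc - 4 ≤ 5 ∧ acc + tot + 2 < 4)) ∧ ((¬(lim + 9 = -1)) ∨ lim + 1 ≠ 2) must hold; in canonical form it is 3*tot < 8 ∧ 3*acc ≤ 9 ∧ acc + tot < 2 ∧ ((¬(lim = -10)) ∨ lim ≠ 1).
Before tot := y - tot + 6: 3*y < 3*tot - 10 ∧ 3*acc ≤ 9 ∧ acc + y < tot - 4 ∧ ((¬(lim = -10)) ∨ lim ≠ 1)
Before c := lim + 5: 3*y < 3*tot - 10 ∧ 3*acc ≤ 9 ∧ acc + y < tot - 4 ∧ ((¬(lim = -10)) ∨ lim ≠ 1)
Before skip: 3*y < 3*tot - 10 ∧ 3*acc ≤ 9 ∧ acc + y < tot - 4 ∧ ((¬(lim = -10)) ∨ lim ≠ 1)
Before tot := c + 6: 3*y < 3*c + 8 ∧ 3*acc ≤ 9 ∧ acc + y < c + 2 ∧ ((¬(lim = -10)) ∨ lim ≠ 1)
The weakest precondition is 3*y < 3*c + 8 ∧ 3*acc ≤ 9 ∧ acc + y < c + 2 ∧ ((¬(lim = -10)) ∨ lim ≠ 1).
Check whether 3*y < 3*c + 8 ∧ 3*acc ≤ 12 ∧ acc + y < c + 2 ∧ ((¬(lim = -10)) ∨ lim ≠ 1) implies it.
Countermodel: at the initial state acc = 4, c = 0, lim = 0, y = -3, the precondition holds but the weakest precondition fails.
Answer: invalid


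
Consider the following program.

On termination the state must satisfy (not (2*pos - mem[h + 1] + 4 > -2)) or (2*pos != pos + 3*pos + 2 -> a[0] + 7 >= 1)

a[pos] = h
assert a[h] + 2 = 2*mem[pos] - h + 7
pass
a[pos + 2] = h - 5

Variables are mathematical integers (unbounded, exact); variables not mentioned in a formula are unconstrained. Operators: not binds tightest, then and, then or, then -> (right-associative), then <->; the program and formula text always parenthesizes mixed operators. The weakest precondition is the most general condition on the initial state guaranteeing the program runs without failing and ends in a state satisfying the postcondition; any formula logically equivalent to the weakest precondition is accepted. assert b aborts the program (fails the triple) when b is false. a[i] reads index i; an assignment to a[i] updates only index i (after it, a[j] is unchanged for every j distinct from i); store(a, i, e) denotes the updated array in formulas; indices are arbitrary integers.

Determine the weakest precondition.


Working backward. After the program, the postcondition (not (2*pos - mem[h + 1] + 4 > -2)) or (2*pos != pos + 3*pos + 2 -> a[0] + 7 >= 1) must hold; in canonical form it is (not (2*pos > mem[h + 1] - 6)) or (2*pos != -2 -> a[0] >= -6).
Before a[pos + 2] := h - 5: (not (2*pos > mem[h + 1] - 6)) or (2*pos != -2 -> store(a, pos + 2, h - 5)[0] >= -6)
Before skip: (not (2*pos > mem[h + 1] - 6)) or (2*pos != -2 -> store(a, pos + 2, h - 5)[0] >= -6)
Before assert a[h] + 2 = 2*mem[pos] - h + 7: a[h] + h = 2*mem[pos] + 5 and ((not (2*pos > mem[h + 1] - 6)) or (2*pos != -2 -> store(a, pos + 2, h - 5)[0] >= -6))
Before a[pos] := h: store(a, pos, h)[h] + h = 2*mem[pos] + 5 and ((not (2*pos > mem[h + 1] - 6)) or (2*pos != -2 -> store(store(a, pos, h), pos + 2, h - 5)[0] >= -6))
Answer: WP = store(a, pos, h)[h] + h = 2*mem[pos] + 5 and ((not (2*pos > mem[h + 1] - 6)) or (2*pos != -2 -> store(store(a, pos, h), pos + 2, h - 5)[0] >= -6))


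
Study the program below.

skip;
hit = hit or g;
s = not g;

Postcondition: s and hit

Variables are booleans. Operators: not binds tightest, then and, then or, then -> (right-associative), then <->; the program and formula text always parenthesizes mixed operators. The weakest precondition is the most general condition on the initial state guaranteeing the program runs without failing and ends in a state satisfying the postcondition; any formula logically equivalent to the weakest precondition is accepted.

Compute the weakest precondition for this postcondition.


Working backward. After the program, s and hit must hold.
Before s := not g: (not g) and hit
Before hit := hit or g: (not g) and (hit or g)
Before skip: (not g) and (hit or g)
Answer: WP = (not g) and (hit or g)


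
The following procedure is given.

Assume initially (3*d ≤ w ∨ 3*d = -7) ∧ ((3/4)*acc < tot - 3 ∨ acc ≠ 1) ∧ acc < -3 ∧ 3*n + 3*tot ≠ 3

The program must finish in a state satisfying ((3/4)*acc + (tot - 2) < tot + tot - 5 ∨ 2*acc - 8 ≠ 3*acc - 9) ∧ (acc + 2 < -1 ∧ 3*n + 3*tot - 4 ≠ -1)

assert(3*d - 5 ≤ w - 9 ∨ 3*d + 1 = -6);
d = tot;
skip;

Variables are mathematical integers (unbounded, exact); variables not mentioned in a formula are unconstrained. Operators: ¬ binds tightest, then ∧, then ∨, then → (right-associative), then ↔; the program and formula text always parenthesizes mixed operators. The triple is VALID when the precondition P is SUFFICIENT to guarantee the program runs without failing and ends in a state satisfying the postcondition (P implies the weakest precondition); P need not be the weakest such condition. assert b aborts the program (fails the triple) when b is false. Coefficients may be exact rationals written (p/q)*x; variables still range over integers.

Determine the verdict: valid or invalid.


Working backward. After the program, the postcondition ((3/4)*acc + (tot - 2) < tot + tot - 5 ∨ 2*acc - 8 ≠ 3*acc - 9) ∧ (acc + 2 < -1 ∧ 3*n + 3*tot - 4 ≠ -1) must hold; in canonical form it is ((3/4)*acc < tot - 3 ∨ acc ≠ 1) ∧ acc < -3 ∧ 3*n + 3*tot ≠ 3.
Before skip: ((3/4)*acc < tot - 3 ∨ acc ≠ 1) ∧ acc < -3 ∧ 3*n + 3*tot ≠ 3
Before d := tot: ((3/4)*acc < tot - 3 ∨ acc ≠ 1) ∧ acc < -3 ∧ 3*n + 3*tot ≠ 3
Before assert 3*d - 5 ≤ w - 9 ∨ 3*d + 1 = -6: (3*d ≤ w - 4 ∨ 3*d = -7) ∧ ((3/4)*acc < tot - 3 ∨ acc ≠ 1) ∧ acc < -3 ∧ 3*n + 3*tot ≠ 3
The weakest precondition is (3*d ≤ w - 4 ∨ 3*d = -7) ∧ ((3/4)*acc < tot - 3 ∨ acc ≠ 1) ∧ acc < -3 ∧ 3*n + 3*tot ≠ 3.
Check whether (3*d ≤ w ∨ 3*d = -7) ∧ ((3/4)*acc < tot - 3 ∨ acc ≠ 1) ∧ acc < -3 ∧ 3*n + 3*tot ≠ 3 implies it.
Countermodel: at the initial state acc = -4, d = 0, n = -4, tot = 4, w = 0, the precondition holds but the weakest precondition fails.
Answer: invalid


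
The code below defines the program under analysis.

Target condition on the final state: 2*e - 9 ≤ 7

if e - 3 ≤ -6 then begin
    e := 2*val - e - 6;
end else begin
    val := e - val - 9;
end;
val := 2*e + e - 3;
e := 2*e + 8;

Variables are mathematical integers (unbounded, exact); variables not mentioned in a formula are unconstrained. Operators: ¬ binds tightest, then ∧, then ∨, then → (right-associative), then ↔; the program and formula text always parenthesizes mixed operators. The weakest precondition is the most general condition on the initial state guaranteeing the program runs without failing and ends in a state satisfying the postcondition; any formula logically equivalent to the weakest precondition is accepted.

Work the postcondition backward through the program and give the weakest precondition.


Working backward. After the program, the postcondition 2*e - 9 ≤ 7 must hold; in canonical form it is 2*e ≤ 16.
Before e := 2*e + 8: 4*e ≤ 0
Before val := 2*e + e - 3: 4*e ≤ 0
Then branch requires 8*val ≤ 4*e + 24; else branch requires 4*e ≤ 0.
Before the if: (e ≤ -3 → 8*val ≤ 4*e + 24) ∧ ((¬(e ≤ -3)) → 4*e ≤ 0)
Answer: WP = (e ≤ -3 → 8*val ≤ 4*e + 24) ∧ ((¬(e ≤ -3)) → 4*e ≤ 0)


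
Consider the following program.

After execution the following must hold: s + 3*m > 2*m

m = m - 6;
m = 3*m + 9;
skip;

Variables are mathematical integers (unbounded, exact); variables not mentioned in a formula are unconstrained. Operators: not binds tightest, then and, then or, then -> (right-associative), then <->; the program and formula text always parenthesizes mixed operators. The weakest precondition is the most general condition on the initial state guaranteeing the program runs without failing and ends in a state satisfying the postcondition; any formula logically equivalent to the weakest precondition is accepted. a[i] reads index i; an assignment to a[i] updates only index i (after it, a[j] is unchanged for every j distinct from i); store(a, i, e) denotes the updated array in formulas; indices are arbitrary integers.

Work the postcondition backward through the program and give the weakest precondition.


Working backward. After the program, the postcondition s + 3*m > 2*m must hold; in canonical form it is m + s > 0.
Before skip: m + s > 0
Before m := 3*m + 9: 3*m + s > -9
Before m := m - 6: 3*m + s > 9
Answer: WP = 3*m + s > 9


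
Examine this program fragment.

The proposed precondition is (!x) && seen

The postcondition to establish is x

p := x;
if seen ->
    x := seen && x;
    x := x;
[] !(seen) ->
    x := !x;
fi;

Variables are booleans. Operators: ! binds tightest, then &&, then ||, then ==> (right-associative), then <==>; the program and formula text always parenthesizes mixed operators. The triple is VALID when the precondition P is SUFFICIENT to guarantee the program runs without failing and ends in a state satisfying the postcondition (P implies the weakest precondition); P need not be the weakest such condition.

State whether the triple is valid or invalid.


Working backward. After the program, x must hold.
Then branch requires seen && x; else branch requires !x.
Before the if: (seen ==> (seen && x)) && ((!seen) ==> (!x))
Before p := x: (seen ==> (seen && x)) && ((!seen) ==> (!x))
The weakest precondition is (seen ==> (seen && x)) && ((!seen) ==> (!x)).
Check whether (!x) && seen implies it.
Countermodel: at the initial state seen = true, x = false, the precondition holds but the weakest precondition fails.
Answer: invalid


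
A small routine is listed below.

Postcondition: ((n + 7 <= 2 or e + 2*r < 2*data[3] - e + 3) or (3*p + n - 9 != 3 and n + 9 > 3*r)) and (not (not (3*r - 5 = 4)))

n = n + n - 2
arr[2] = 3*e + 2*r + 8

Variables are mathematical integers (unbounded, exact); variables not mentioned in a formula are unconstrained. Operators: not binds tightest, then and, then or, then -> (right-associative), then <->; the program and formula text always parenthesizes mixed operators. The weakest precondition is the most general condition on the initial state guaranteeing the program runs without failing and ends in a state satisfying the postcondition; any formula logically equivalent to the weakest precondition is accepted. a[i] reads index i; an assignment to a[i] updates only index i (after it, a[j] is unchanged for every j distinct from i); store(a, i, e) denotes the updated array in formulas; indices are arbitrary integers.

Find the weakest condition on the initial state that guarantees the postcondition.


Working backward. After the program, the postcondition ((n + 7 <= 2 or e + 2*r < 2*data[3] - e + 3) or (3*p + n - 9 != 3 and n + 9 > 3*r)) and (not (not (3*r - 5 = 4))) must hold; in canonical form it is (n <= -5 or 2*e + 2*r < 2*data[3] + 3 or (n + 3*p != 12 and n > 3*r - 9)) and 3*r = 9.
Before arr[2] := 3*e + 2*r + 8: (n <= -5 or 2*e + 2*r < 2*data[3] + 3 or (n + 3*p != 12 and n > 3*r - 9)) and 3*r = 9
Before n := n + n - 2: (2*n <= -3 or 2*e + 2*r < 2*data[3] + 3 or (2*n + 3*p != 14 and 2*n > 3*r - 7)) and 3*r = 9
Answer: WP = (2*n <= -3 or 2*e + 2*r < 2*data[3] + 3 or (2*n + 3*p != 14 and 2*n > 3*r - 7)) and 3*r = 9


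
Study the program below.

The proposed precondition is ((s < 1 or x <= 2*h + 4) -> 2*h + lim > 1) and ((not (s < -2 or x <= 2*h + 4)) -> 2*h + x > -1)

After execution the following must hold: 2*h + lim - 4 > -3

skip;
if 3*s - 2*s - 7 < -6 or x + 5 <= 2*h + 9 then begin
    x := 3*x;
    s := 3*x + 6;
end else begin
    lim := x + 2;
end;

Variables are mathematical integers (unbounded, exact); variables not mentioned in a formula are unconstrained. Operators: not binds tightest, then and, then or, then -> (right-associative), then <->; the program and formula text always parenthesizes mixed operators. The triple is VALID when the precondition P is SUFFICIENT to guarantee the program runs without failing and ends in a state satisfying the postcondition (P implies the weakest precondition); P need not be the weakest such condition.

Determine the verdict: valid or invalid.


Working backward. After the program, the postcondition 2*h + lim - 4 > -3 must hold; in canonical form it is 2*h + lim > 1.
Then branch requires 2*h + lim > 1; else branch requires 2*h + x > -1.
Before the if: ((s < 1 or x <= 2*h + 4) -> 2*h + lim > 1) and ((not (s < 1 or x <= 2*h + 4)) -> 2*h + x > -1)
Before skip: ((s < 1 or x <= 2*h + 4) -> 2*h + lim > 1) and ((not (s < 1 or x <= 2*h + 4)) -> 2*h + x > -1)
The weakest precondition is ((s < 1 or x <= 2*h + 4) -> 2*h + lim > 1) and ((not (s < 1 or x <= 2*h + 4)) -> 2*h + x > -1).
Check whether ((s < 1 or x <= 2*h + 4) -> 2*h + lim > 1) and ((not (s < -2 or x <= 2*h + 4)) -> 2*h + x > -1) implies it.
Every state satisfying the precondition satisfies the weakest precondition: the implication holds.
Answer: valid


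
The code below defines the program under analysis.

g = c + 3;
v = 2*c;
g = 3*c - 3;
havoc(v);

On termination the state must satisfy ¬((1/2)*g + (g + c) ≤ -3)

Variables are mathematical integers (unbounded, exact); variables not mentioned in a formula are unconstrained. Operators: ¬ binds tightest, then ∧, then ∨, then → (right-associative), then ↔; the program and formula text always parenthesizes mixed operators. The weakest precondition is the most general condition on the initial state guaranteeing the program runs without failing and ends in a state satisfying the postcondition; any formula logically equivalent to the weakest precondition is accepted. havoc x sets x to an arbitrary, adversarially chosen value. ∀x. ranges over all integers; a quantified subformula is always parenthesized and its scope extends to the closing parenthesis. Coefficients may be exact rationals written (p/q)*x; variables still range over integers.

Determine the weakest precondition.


Working backward. After the program, the postcondition ¬((1/2)*g + (g + c) ≤ -3) must hold; in canonical form it is ¬(c + (3/2)*g ≤ -3).
Before havoc v: ¬(c + (3/2)*g ≤ -3)
Before g := 3*c - 3: ¬((11/2)*c ≤ 3/2)
Before v := 2*c: ¬((11/2)*c ≤ 3/2)
Before g := c + 3: ¬((11/2)*c ≤ 3/2)
Answer: WP = ¬((11/2)*c ≤ 3/2)


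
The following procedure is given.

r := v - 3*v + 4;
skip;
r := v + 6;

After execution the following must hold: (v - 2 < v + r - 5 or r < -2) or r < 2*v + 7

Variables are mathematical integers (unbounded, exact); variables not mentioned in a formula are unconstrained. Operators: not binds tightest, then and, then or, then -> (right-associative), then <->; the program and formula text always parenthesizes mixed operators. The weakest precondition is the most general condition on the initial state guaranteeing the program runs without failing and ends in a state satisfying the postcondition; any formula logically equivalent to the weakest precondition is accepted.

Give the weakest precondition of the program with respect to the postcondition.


Working backward. After the program, the postcondition (v - 2 < v + r - 5 or r < -2) or r < 2*v + 7 must hold; in canonical form it is r > 3 or r < -2 or r < 2*v + 7.
Before r := v + 6: v > -3 or v < -8 or v > -1
Before skip: v > -3 or v < -8 or v > -1
Before r := v - 3*v + 4: v > -3 or v < -8 or v > -1
Answer: WP = v > -3 or v < -8 or v > -1


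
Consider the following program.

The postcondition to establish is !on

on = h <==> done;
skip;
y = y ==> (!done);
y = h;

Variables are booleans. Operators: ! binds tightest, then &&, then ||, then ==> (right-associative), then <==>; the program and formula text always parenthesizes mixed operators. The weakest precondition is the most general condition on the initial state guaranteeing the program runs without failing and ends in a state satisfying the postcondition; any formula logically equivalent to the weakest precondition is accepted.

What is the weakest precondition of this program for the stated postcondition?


Working backward. After the program, !on must hold.
Before y := h: !on
Before y := y ==> (!done): !on
Before skip: !on
Before on := h <==> done: !(h <==> done)
Answer: WP = !(h <==> done)


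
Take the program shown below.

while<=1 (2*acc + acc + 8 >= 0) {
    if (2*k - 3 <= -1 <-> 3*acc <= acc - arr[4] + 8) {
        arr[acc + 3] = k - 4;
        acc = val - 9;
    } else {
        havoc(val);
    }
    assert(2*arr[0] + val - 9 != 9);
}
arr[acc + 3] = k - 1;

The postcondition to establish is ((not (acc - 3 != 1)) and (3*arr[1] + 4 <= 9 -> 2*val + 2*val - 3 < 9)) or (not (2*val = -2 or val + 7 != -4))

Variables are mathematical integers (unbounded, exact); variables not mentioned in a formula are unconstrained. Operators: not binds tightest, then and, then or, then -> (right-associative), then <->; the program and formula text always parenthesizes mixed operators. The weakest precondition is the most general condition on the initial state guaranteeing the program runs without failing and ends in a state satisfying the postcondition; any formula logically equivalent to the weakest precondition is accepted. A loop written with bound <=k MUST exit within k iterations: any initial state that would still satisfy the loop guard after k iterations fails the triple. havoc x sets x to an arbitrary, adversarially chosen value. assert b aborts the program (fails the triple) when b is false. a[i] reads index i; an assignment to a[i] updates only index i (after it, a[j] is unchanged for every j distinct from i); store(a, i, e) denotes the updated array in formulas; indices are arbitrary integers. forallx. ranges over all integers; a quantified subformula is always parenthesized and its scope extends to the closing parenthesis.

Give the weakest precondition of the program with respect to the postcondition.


Working backward. After the program, the postcondition ((not (acc - 3 != 1)) and (3*arr[1] + 4 <= 9 -> 2*val + 2*val - 3 < 9)) or (not (2*val = -2 or val + 7 != -4)) must hold; in canonical form it is ((not (acc != 4)) and (3*arr[1] <= 5 -> 4*val < 12)) or (not (2*val = -2 or val != -11)).
Before arr[acc + 3] := k - 1: ((not (acc != 4)) and (3*store(arr, acc + 3, k - 1)[1] <= 5 -> 4*val < 12)) or (not (2*val = -2 or val != -11))
Before the loop (bound <=1), unroll the exhaustion recursion (WP_0 = exit-now case; WP_j = one more guarded iteration, up to j = 1):
  WP_0: (not (3*acc >= -8)) and (((not (acc != 4)) and (3*store(arr, acc + 3, k - 1)[1] <= 5 -> 4*val < 12)) or (not (2*val = -2 or val != -11)))
  WP_1: (3*acc >= -8 -> (((2*k <= 2 <-> arr[4] + 2*acc <= 8) -> (2*store(arr, acc + 3, k - 4)[0] + val != 18 and (not (3*val >= 19)) and (((not (val != 13)) and (3*store(store(arr, acc + 3, k - 4), val - 6, k - 1)[1] <= 5 -> 4*val < 12)) or (not (2*val = -2 or val != -11))))) and ((not (2*k <= 2 <-> arr[4] + 2*acc <= 8)) -> (forall val_1. (2*arr[0] + val_1 != 18 and (not (3*acc >= -8)) and (((not (acc != 4)) and (3*store(arr, acc + 3, k - 1)[1] <= 5 -> 4*val_1 < 12)) or (not (2*val_1 = -2 or val_1 != -11)))))))) and ((not (3*acc >= -8)) -> (((not (acc != 4)) and (3*store(arr, acc + 3, k - 1)[1] <= 5 -> 4*val < 12)) or (not (2*val = -2 or val != -11))))
So before the loop: (3*acc >= -8 -> (((2*k <= 2 <-> arr[4] + 2*acc <= 8) -> (2*store(arr, acc + 3, k - 4)[0] + val != 18 and (not (3*val >= 19)) and (((not (val != 13)) and (3*store(store(arr, acc + 3, k - 4), val - 6, k - 1)[1] <= 5 -> 4*val < 12)) or (not (2*val = -2 or val != -11))))) and ((not (2*k <= 2 <-> arr[4] + 2*acc <= 8)) -> (forall val_1. (2*arr[0] + val_1 != 18 and (not (3*acc >= -8)) and (((not (acc != 4)) and (3*store(arr, acc + 3, k - 1)[1] <= 5 -> 4*val_1 < 12)) or (not (2*val_1 = -2 or val_1 != -11)))))))) and ((not (3*acc >= -8)) -> (((not (acc != 4)) and (3*store(arr, acc + 3, k - 1)[1] <= 5 -> 4*val < 12)) or (not (2*val = -2 or val != -11))))
Answer: WP = (3*acc >= -8 -> (((2*k <= 2 <-> arr[4] + 2*acc <= 8) -> (2*store(arr, acc + 3, k - 4)[0] + val != 18 and (not (3*val >= 19)) and (((not (val != 13)) and (3*store(store(arr, acc + 3, k - 4), val - 6, k - 1)[1] <= 5 -> 4*val < 12)) or (not (2*val = -2 or val != -11))))) and ((not (2*k <= 2 <-> arr[4] + 2*acc <= 8)) -> (forall val_1. (2*arr[0] + val_1 != 18 and (not (3*acc >= -8)) and (((not (acc != 4)) and (3*store(arr, acc + 3, k - 1)[1] <= 5 -> 4*val_1 < 12)) or (not (2*val_1 = -2 or val_1 != -11)))))))) and ((not (3*acc >= -8)) -> (((not (acc != 4)) and (3*store(arr, acc + 3, k - 1)[1] <= 5 -> 4*val < 12)) or (not (2*val = -2 or val != -11))))


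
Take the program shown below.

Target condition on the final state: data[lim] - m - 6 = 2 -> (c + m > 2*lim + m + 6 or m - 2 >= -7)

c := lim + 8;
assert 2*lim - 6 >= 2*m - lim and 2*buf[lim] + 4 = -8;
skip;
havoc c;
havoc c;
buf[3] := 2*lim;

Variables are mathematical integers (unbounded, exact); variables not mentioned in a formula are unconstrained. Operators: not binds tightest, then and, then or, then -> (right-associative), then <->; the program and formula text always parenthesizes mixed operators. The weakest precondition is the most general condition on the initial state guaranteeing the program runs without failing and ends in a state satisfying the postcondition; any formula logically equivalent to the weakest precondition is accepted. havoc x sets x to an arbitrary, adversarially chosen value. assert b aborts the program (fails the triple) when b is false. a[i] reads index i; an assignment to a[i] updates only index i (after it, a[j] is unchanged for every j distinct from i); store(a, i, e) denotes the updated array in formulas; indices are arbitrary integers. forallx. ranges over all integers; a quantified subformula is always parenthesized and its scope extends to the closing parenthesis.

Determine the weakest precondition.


Working backward. After the program, the postcondition data[lim] - m - 6 = 2 -> (c + m > 2*lim + m + 6 or m - 2 >= -7) must hold; in canonical form it is data[lim] = m + 8 -> (c > 2*lim + 6 or m >= -5).
Before buf[3] := 2*lim: data[lim] = m + 8 -> (c > 2*lim + 6 or m >= -5)
Before havoc c: forall c_1. (data[lim] = m + 8 -> (c_1 > 2*lim + 6 or m >= -5))
Before havoc c: forall c_1. (data[lim] = m + 8 -> (c_1 > 2*lim + 6 or m >= -5))
Before skip: forall c_1. (data[lim] = m + 8 -> (c_1 > 2*lim + 6 or m >= -5))
Before assert 2*lim - 6 >= 2*m - lim and 2*buf[lim] + 4 = -8: 3*lim >= 2*m + 6 and 2*buf[lim] = -12 and (forall c_1. (data[lim] = m + 8 -> (c_1 > 2*lim + 6 or m >= -5)))
Before c := lim + 8: 3*lim >= 2*m + 6 and 2*buf[lim] = -12 and (forall c_1. (data[lim] = m + 8 -> (c_1 > 2*lim + 6 or m >= -5)))
Answer: WP = 3*lim >= 2*m + 6 and 2*buf[lim] = -12 and (forall c_1. (data[lim] = m + 8 -> (c_1 > 2*lim + 6 or m >= -5)))


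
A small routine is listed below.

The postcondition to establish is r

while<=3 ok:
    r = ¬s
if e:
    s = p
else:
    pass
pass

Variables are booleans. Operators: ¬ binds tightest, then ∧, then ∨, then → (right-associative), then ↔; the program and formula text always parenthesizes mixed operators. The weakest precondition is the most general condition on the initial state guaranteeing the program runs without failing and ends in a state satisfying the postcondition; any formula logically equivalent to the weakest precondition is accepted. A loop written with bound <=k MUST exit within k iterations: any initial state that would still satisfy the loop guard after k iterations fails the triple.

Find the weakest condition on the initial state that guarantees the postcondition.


Working backward. After the program, r must hold.
Before skip: r
Then branch requires r; else branch requires r.
Before the if: (e → r) ∧ ((¬e) → r)
Before the loop (bound <=3), unroll the exhaustion recursion (WP_0 = exit-now case; WP_j = one more guarded iteration, up to j = 3):
  WP_0: (¬ok) ∧ (e → r) ∧ ((¬e) → r)
  WP_1: (ok → ((¬ok) ∧ (e → (¬s)) ∧ ((¬e) → (¬s)))) ∧ ((¬ok) → ((e → r) ∧ ((¬e) → r)))
  WP_2: (ok → ((ok → ((¬ok) ∧ (e → (¬s)) ∧ ((¬e) → (¬s)))) ∧ ((¬ok) → ((e → (¬s)) ∧ ((¬e) → (¬s)))))) ∧ ((¬ok) → ((e → r) ∧ ((¬e) → r)))
  WP_3: (ok → ((ok → ((ok → ((¬ok) ∧ (e → (¬s)) ∧ ((¬e) → (¬s)))) ∧ ((¬ok) → ((e → (¬s)) ∧ ((¬e) → (¬s)))))) ∧ ((¬ok) → ((e → (¬s)) ∧ ((¬e) → (¬s)))))) ∧ ((¬ok) → ((e → r) ∧ ((¬e) → r)))
So before the loop: (ok → ((ok → ((ok → ((¬ok) ∧ (e → (¬s)) ∧ ((¬e) → (¬s)))) ∧ ((¬ok) → ((e → (¬s)) ∧ ((¬e) → (¬s)))))) ∧ ((¬ok) → ((e → (¬s)) ∧ ((¬e) → (¬s)))))) ∧ ((¬ok) → ((e → r) ∧ ((¬e) → r)))
Answer: WP = (ok → ((ok → ((ok → ((¬ok) ∧ (e → (¬s)) ∧ ((¬e) → (¬s)))) ∧ ((¬ok) → ((e → (¬s)) ∧ ((¬e) → (¬s)))))) ∧ ((¬ok) → ((e → (¬s)) ∧ ((¬e) → (¬s)))))) ∧ ((¬ok) → ((e → r) ∧ ((¬e) → r)))


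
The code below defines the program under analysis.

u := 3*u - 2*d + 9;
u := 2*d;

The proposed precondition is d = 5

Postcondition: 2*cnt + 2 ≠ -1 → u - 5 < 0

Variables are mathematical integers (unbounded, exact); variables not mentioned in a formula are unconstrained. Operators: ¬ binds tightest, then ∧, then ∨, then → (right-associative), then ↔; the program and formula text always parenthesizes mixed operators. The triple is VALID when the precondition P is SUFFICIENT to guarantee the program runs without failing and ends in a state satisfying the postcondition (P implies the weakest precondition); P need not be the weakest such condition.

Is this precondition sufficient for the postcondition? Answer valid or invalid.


Working backward. After the program, the postcondition 2*cnt + 2 ≠ -1 → u - 5 < 0 must hold; in canonical form it is 2*cnt ≠ -3 → u < 5.
Before u := 2*d: 2*cnt ≠ -3 → 2*d < 5
Before u := 3*u - 2*d + 9: 2*cnt ≠ -3 → 2*d < 5
The weakest precondition is 2*cnt ≠ -3 → 2*d < 5.
Check whether d = 5 implies it.
Countermodel: at the initial state cnt = 0, d = 5, the precondition holds but the weakest precondition fails.
Answer: invalid
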